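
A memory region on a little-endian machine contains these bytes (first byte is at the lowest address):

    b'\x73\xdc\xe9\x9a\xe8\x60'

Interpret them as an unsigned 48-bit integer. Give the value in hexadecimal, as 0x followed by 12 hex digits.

0x60E89AE9DC73

In little-endian order the low byte comes first in memory.
Reassemble most-significant byte first: 60 E8 9A E9 DC 73 → 0x60E89AE9DC73.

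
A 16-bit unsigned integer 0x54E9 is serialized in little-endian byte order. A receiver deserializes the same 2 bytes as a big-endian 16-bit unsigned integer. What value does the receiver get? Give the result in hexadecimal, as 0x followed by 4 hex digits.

0xE954

Stored little-endian, the bytes at ascending addresses are E9 54.
Read back as big-endian, the last byte is least significant, giving 0xE954.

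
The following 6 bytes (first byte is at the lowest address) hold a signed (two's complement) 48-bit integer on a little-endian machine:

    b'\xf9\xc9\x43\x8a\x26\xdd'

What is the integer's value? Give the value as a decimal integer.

-38317378516487

Little-endian: lowest address holds the least-significant byte.
Reassemble most-significant byte first: DD 26 8A 43 C9 F9 → 0xDD268A43C9F9.
Top bit is set, so as a signed 48-bit value this is 0xDD268A43C9F9 − 2^48 = -38317378516487.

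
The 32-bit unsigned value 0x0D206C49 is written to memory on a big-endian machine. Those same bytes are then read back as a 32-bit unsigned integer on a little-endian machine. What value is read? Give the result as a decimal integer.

Stored big-endian, the bytes at ascending addresses are 0D 20 6C 49.
Read back as little-endian, the first byte is least significant, giving 0x496C200D.
0x496C200D = 1231822861.

1231822861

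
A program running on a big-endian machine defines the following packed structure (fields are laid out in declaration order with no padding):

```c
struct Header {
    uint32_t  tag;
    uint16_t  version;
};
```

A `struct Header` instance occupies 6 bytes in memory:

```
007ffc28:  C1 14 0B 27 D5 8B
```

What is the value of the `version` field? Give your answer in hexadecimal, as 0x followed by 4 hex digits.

`version` follows `tag` (4 bytes), so it starts at byte offset 4 and occupies 2 bytes.
Bytes at offsets 4..5: D5 8B.
Big-endian: lowest address holds the most-significant byte.
The bytes are already most-significant first: 0xD58B.

0xD58B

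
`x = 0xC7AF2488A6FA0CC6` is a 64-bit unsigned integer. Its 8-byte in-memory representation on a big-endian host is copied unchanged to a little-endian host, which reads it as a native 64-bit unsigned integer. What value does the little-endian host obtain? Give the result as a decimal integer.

Stored big-endian, the bytes at ascending addresses are C7 AF 24 88 A6 FA 0C C6.
Read back as little-endian, the first byte is least significant, giving 0xC60CFAA68824AFC7.
0xC60CFAA68824AFC7 = 14271056912385880007.

14271056912385880007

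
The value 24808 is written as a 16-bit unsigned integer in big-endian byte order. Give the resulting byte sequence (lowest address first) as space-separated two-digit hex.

24808 in hexadecimal, padded to 16 bits, is 0x60E8.
Split into bytes (most-significant first): 60 E8.
In big-endian order the high byte comes first in memory.
So the memory order matches the most-significant-first order: 60 E8.

60 E8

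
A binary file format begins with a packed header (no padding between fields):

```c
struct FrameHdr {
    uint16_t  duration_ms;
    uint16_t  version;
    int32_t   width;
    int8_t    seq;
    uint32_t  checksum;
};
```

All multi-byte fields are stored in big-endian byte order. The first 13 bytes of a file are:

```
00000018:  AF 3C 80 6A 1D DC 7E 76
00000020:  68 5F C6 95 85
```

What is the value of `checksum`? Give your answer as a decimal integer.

`checksum` follows `duration_ms` (2 B), `version` (2 B), `width` (4 B), `seq` (1 B), so it starts at offset 2 + 2 + 4 + 1 = 9 and occupies 4 bytes.
Bytes at offsets 9..12: 5F C6 95 85.
Big-endian: lowest address holds the most-significant byte.
The bytes are already most-significant first: 0x5FC69585.
0x5FC69585 = 1606849925.

1606849925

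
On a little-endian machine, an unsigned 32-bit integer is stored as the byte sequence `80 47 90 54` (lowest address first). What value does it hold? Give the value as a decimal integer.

1418741632

Little-endian stores the least-significant byte at the lowest address.
Reassemble most-significant byte first: 54 90 47 80 → 0x54904780.
0x54904780 = 1418741632.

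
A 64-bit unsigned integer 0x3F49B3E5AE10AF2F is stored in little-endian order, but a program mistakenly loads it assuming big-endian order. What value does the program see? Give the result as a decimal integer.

Stored little-endian, the bytes at ascending addresses are 2F AF 10 AE E5 B3 49 3F.
Read back as big-endian, the last byte is least significant, giving 0x2FAF10AEE5B3493F.
0x2FAF10AEE5B3493F = 3435983384071063871.

3435983384071063871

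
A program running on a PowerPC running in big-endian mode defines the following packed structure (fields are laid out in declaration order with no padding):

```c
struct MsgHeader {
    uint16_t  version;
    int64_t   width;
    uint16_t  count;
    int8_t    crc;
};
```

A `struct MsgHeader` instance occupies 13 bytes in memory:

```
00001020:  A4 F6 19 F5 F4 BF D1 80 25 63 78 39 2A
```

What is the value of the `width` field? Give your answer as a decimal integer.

1870670324933076323

`width` follows `version` (2 bytes), so it starts at byte offset 2 and occupies 8 bytes.
Bytes at offsets 2..9: 19 F5 F4 BF D1 80 25 63.
In big-endian order the high byte comes first in memory.
The bytes are already most-significant first: 0x19F5F4BFD1802563.
0x19F5F4BFD1802563 = 1870670324933076323.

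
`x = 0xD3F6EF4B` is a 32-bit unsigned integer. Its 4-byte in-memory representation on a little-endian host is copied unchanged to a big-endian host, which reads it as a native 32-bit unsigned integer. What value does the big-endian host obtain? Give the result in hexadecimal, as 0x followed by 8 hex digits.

0x4BEFF6D3

Stored little-endian, the bytes at ascending addresses are 4B EF F6 D3.
Read back as big-endian, the last byte is least significant, giving 0x4BEFF6D3.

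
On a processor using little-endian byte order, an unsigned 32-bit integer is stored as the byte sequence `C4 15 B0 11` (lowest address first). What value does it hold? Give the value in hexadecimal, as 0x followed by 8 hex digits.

In little-endian order the low byte comes first in memory.
Reassemble most-significant byte first: 11 B0 15 C4 → 0x11B015C4.

0x11B015C4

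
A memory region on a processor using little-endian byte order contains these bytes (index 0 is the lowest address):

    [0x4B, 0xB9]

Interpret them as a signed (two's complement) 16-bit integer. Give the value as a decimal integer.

-18101

Little-endian: lowest address holds the least-significant byte.
Reassemble most-significant byte first: B9 4B → 0xB94B.
Top bit is set, so as a signed 16-bit value this is 0xB94B − 2^16 = -18101.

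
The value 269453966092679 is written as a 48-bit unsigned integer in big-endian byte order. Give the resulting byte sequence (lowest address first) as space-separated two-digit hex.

F5 11 23 EE A9 87

269453966092679 in hexadecimal, padded to 48 bits, is 0xF51123EEA987.
Split into bytes (most-significant first): F5 11 23 EE A9 87.
Big-endian stores the most-significant byte at the lowest address.
So the memory order matches the most-significant-first order: F5 11 23 EE A9 87.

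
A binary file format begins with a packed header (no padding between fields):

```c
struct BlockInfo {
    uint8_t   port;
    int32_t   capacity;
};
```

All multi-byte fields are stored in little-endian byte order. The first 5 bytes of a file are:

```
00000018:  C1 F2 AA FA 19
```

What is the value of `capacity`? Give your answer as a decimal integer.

435858162

`capacity` follows `port` (1 byte), so it starts at byte offset 1 and occupies 4 bytes.
Bytes at offsets 1..4: F2 AA FA 19.
Little-endian: lowest address holds the least-significant byte.
Reassemble most-significant byte first: 19 FA AA F2 → 0x19FAAAF2.
0x19FAAAF2 = 435858162.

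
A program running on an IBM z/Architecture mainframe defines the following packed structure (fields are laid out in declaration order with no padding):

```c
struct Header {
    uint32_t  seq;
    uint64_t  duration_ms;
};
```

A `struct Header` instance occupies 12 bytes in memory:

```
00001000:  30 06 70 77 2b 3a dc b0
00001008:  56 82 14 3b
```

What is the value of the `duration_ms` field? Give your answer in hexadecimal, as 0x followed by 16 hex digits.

`duration_ms` follows `seq` (4 bytes), so it starts at byte offset 4 and occupies 8 bytes.
Bytes at offsets 4..11: 2B 3A DC B0 56 82 14 3B.
In big-endian order the high byte comes first in memory.
The bytes are already most-significant first: 0x2B3ADCB05682143B.

0x2B3ADCB05682143B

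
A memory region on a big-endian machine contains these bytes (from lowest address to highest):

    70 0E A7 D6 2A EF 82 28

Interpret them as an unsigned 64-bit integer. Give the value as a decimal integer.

Big-endian: lowest address holds the most-significant byte.
The bytes are already most-significant first: 0x700EA7D62AEF8228.
0x700EA7D62AEF8228 = 8074575720207057448.

8074575720207057448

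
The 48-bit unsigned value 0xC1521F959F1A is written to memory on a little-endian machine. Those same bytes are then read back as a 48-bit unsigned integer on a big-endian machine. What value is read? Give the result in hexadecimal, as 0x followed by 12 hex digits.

0x1A9F951F52C1

Stored little-endian, the bytes at ascending addresses are 1A 9F 95 1F 52 C1.
Read back as big-endian, the last byte is least significant, giving 0x1A9F951F52C1.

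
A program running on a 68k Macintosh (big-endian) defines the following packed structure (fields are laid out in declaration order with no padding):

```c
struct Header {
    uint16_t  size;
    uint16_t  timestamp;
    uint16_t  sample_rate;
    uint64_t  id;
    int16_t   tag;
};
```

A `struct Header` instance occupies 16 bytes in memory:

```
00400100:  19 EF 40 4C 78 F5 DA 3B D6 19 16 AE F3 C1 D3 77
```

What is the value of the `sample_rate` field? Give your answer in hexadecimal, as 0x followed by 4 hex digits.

0x78F5

`sample_rate` follows `size` (2 B), `timestamp` (2 B), so it starts at offset 2 + 2 = 4 and occupies 2 bytes.
Bytes at offsets 4..5: 78 F5.
Big-endian: lowest address holds the most-significant byte.
The bytes are already most-significant first: 0x78F5.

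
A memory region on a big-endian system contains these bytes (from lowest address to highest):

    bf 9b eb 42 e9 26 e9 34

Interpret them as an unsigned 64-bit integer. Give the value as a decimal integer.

13806887755246397748

In big-endian order the high byte comes first in memory.
The bytes are already most-significant first: 0xBF9BEB42E926E934.
0xBF9BEB42E926E934 = 13806887755246397748.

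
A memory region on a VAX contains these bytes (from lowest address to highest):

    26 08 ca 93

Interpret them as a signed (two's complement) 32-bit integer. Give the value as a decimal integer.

Little-endian: lowest address holds the least-significant byte.
Reassemble most-significant byte first: 93 CA 08 26 → 0x93CA0826.
Top bit is set, so as a signed 32-bit value this is 0x93CA0826 − 2^32 = -1815476186.

-1815476186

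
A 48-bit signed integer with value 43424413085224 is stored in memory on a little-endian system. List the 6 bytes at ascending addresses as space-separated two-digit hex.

43424413085224 in hexadecimal, padded to 48 bits, is 0x277E88B76E28.
Split into bytes (most-significant first): 27 7E 88 B7 6E 28.
Little-endian: lowest address holds the least-significant byte.
So at ascending addresses the bytes are 28 6E B7 88 7E 27.

28 6E B7 88 7E 27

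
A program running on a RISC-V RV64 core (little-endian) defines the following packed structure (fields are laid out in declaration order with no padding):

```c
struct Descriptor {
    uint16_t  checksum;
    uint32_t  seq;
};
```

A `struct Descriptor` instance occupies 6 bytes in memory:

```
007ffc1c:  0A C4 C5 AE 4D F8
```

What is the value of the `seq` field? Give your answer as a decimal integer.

4165840581

`seq` follows `checksum` (2 bytes), so it starts at byte offset 2 and occupies 4 bytes.
Bytes at offsets 2..5: C5 AE 4D F8.
In little-endian order the low byte comes first in memory.
Reassemble most-significant byte first: F8 4D AE C5 → 0xF84DAEC5.
0xF84DAEC5 = 4165840581.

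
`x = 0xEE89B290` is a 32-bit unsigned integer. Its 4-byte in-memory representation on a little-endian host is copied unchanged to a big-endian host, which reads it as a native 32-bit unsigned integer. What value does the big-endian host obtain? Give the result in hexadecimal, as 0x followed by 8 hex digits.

0x90B289EE

Stored little-endian, the bytes at ascending addresses are 90 B2 89 EE.
Read back as big-endian, the last byte is least significant, giving 0x90B289EE.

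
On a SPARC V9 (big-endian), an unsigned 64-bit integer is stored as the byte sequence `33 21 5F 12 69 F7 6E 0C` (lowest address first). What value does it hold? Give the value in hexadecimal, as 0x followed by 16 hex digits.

Big-endian stores the most-significant byte at the lowest address.
The bytes are already most-significant first: 0x33215F1269F76E0C.

0x33215F1269F76E0C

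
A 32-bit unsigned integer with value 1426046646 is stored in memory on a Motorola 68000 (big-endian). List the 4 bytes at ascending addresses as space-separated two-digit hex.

1426046646 in hexadecimal, padded to 32 bits, is 0x54FFBEB6.
Split into bytes (most-significant first): 54 FF BE B6.
Big-endian: lowest address holds the most-significant byte.
So the memory order matches the most-significant-first order: 54 FF BE B6.

54 FF BE B6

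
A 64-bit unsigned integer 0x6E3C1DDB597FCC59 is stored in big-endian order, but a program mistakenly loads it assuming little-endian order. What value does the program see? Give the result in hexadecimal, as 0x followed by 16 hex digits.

0x59CC7F59DB1D3C6E

Stored big-endian, the bytes at ascending addresses are 6E 3C 1D DB 59 7F CC 59.
Read back as little-endian, the first byte is least significant, giving 0x59CC7F59DB1D3C6E.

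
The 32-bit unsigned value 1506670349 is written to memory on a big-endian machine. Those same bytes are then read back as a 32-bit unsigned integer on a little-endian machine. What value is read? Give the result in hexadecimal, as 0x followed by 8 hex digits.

1506670349 in 32-bit hexadecimal is 0x59CDF70D.
Stored big-endian, the bytes at ascending addresses are 59 CD F7 0D.
Read back as little-endian, the first byte is least significant, giving 0x0DF7CD59.

0x0DF7CD59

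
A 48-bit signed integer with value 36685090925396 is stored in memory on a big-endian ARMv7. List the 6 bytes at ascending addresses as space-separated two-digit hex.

36685090925396 in hexadecimal, padded to 48 bits, is 0x215D69D02B54.
Split into bytes (most-significant first): 21 5D 69 D0 2B 54.
In big-endian order the high byte comes first in memory.
So the memory order matches the most-significant-first order: 21 5D 69 D0 2B 54.

21 5D 69 D0 2B 54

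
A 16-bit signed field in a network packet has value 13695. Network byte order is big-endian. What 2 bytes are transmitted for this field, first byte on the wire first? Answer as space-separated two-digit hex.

35 7F

13695 in hexadecimal, padded to 16 bits, is 0x357F.
Split into bytes (most-significant first): 35 7F.
Big-endian stores the most-significant byte at the lowest address.
So the memory order matches the most-significant-first order: 35 7F.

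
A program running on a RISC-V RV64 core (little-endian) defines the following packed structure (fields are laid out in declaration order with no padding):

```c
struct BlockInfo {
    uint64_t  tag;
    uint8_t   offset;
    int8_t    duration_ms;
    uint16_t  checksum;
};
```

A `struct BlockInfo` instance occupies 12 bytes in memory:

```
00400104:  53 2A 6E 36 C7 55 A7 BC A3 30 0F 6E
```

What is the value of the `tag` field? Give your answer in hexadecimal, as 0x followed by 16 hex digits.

0xBCA755C7366E2A53

`tag` is the first field, at byte offset 0, occupying 8 bytes.
Bytes at offsets 0..7: 53 2A 6E 36 C7 55 A7 BC.
In little-endian order the low byte comes first in memory.
Reassemble most-significant byte first: BC A7 55 C7 36 6E 2A 53 → 0xBCA755C7366E2A53.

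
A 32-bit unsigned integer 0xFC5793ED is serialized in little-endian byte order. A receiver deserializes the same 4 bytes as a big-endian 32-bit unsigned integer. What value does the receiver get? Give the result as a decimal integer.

Stored little-endian, the bytes at ascending addresses are ED 93 57 FC.
Read back as big-endian, the last byte is least significant, giving 0xED9357FC.
0xED9357FC = 3985856508.

3985856508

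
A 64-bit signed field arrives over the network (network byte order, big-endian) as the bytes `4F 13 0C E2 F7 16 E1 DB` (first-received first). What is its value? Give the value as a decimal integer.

In big-endian order the high byte comes first in memory.
The bytes are already most-significant first: 0x4F130CE2F716E1DB.
0x4F130CE2F716E1DB = 5697912122501423579.

5697912122501423579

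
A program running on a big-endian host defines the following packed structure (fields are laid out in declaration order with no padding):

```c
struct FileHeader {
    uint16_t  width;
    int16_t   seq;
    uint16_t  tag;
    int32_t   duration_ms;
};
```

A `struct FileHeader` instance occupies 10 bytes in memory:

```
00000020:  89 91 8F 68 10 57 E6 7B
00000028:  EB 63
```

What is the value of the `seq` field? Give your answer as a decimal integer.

-28824

`seq` follows `width` (2 bytes), so it starts at byte offset 2 and occupies 2 bytes.
Bytes at offsets 2..3: 8F 68.
Big-endian stores the most-significant byte at the lowest address.
The bytes are already most-significant first: 0x8F68.
Top bit is set, so as a signed 16-bit value this is 0x8F68 − 2^16 = -28824.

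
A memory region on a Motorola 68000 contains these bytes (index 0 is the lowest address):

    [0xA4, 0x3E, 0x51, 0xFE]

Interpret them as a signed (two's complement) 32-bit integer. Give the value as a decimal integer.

-1539419650

Big-endian: lowest address holds the most-significant byte.
The bytes are already most-significant first: 0xA43E51FE.
Top bit is set, so as a signed 32-bit value this is 0xA43E51FE − 2^32 = -1539419650.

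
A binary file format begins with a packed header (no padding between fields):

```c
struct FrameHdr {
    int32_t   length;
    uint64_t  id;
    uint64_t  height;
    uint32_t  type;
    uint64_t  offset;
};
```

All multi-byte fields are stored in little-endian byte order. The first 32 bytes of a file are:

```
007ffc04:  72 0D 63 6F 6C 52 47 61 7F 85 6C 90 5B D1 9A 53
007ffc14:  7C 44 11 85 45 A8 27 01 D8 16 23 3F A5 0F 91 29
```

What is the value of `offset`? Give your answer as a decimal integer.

`offset` follows `length` (4 B), `id` (8 B), `height` (8 B), `type` (4 B), so it starts at offset 4 + 8 + 8 + 4 = 24 and occupies 8 bytes.
Bytes at offsets 24..31: D8 16 23 3F A5 0F 91 29.
Little-endian stores the least-significant byte at the lowest address.
Reassemble most-significant byte first: 29 91 0F A5 3F 23 16 D8 → 0x29910FA53F2316D8.
0x29910FA53F2316D8 = 2995192429581375192.

2995192429581375192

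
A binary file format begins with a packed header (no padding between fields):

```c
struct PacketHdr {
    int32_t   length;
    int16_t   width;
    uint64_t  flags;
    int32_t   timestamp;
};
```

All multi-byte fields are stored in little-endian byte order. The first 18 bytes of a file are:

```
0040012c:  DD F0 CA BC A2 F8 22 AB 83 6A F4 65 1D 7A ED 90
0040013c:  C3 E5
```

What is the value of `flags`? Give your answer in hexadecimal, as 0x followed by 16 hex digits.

0x7A1D65F46A83AB22

`flags` follows `length` (4 B), `width` (2 B), so it starts at offset 4 + 2 = 6 and occupies 8 bytes.
Bytes at offsets 6..13: 22 AB 83 6A F4 65 1D 7A.
In little-endian order the low byte comes first in memory.
Reassemble most-significant byte first: 7A 1D 65 F4 6A 83 AB 22 → 0x7A1D65F46A83AB22.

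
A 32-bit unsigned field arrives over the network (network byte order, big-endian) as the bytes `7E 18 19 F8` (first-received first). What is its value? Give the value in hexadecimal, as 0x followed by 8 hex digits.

0x7E1819F8

Big-endian stores the most-significant byte at the lowest address.
The bytes are already most-significant first: 0x7E1819F8.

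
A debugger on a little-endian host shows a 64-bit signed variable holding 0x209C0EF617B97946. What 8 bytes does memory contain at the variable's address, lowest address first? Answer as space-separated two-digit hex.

46 79 B9 17 F6 0E 9C 20

Split into bytes (most-significant first): 20 9C 0E F6 17 B9 79 46.
In little-endian order the low byte comes first in memory.
So at ascending addresses the bytes are 46 79 B9 17 F6 0E 9C 20.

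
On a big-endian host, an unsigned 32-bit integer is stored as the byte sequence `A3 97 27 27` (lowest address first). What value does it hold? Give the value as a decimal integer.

2744592167

Big-endian: lowest address holds the most-significant byte.
The bytes are already most-significant first: 0xA3972727.
0xA3972727 = 2744592167.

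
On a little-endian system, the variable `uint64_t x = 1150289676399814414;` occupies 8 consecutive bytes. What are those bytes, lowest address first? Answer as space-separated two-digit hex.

0E 27 9C BE 5D A6 F6 0F

1150289676399814414 in hexadecimal, padded to 64 bits, is 0x0FF6A65DBE9C270E.
Split into bytes (most-significant first): 0F F6 A6 5D BE 9C 27 0E.
In little-endian order the low byte comes first in memory.
So at ascending addresses the bytes are 0E 27 9C BE 5D A6 F6 0F.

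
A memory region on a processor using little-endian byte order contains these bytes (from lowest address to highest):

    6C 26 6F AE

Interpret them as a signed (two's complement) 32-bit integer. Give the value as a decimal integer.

Little-endian: lowest address holds the least-significant byte.
Reassemble most-significant byte first: AE 6F 26 6C → 0xAE6F266C.
Top bit is set, so as a signed 32-bit value this is 0xAE6F266C − 2^32 = -1368447380.

-1368447380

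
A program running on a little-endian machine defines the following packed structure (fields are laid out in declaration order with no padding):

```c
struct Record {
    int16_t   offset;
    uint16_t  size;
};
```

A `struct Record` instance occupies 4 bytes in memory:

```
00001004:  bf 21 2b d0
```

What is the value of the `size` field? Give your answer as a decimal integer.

53291

`size` follows `offset` (2 bytes), so it starts at byte offset 2 and occupies 2 bytes.
Bytes at offsets 2..3: 2B D0.
Little-endian stores the least-significant byte at the lowest address.
Reassemble most-significant byte first: D0 2B → 0xD02B.
0xD02B = 53291.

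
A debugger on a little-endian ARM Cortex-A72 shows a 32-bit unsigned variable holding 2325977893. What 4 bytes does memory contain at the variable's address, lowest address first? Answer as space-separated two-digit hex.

2325977893 in hexadecimal, padded to 32 bits, is 0x8AA39B25.
Split into bytes (most-significant first): 8A A3 9B 25.
Little-endian stores the least-significant byte at the lowest address.
So at ascending addresses the bytes are 25 9B A3 8A.

25 9B A3 8A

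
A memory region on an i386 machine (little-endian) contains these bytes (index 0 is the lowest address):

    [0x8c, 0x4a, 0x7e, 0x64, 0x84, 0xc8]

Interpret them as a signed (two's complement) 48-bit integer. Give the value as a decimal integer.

Little-endian: lowest address holds the least-significant byte.
Reassemble most-significant byte first: C8 84 64 7E 4A 8C → 0xC884647E4A8C.
Top bit is set, so as a signed 48-bit value this is 0xC884647E4A8C − 2^48 = -61004029474164.

-61004029474164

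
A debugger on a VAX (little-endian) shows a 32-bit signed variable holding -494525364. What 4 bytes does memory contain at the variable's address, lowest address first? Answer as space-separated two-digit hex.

4C 24 86 E2

Two's complement of -494525364 in 32 bits: 494525364 = 0x1D79DBB4; invert → 0xE286244B; add 1 → 0xE286244C.
Split into bytes (most-significant first): E2 86 24 4C.
Little-endian stores the least-significant byte at the lowest address.
So at ascending addresses the bytes are 4C 24 86 E2.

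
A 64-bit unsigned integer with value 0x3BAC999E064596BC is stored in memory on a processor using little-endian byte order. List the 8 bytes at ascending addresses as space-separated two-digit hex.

BC 96 45 06 9E 99 AC 3B

Split into bytes (most-significant first): 3B AC 99 9E 06 45 96 BC.
Little-endian stores the least-significant byte at the lowest address.
So at ascending addresses the bytes are BC 96 45 06 9E 99 AC 3B.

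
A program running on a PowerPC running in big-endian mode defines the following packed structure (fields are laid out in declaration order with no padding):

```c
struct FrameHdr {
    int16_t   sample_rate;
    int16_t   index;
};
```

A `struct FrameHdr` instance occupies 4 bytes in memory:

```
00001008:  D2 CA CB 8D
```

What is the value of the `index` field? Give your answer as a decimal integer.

-13427

`index` follows `sample_rate` (2 bytes), so it starts at byte offset 2 and occupies 2 bytes.
Bytes at offsets 2..3: CB 8D.
In big-endian order the high byte comes first in memory.
The bytes are already most-significant first: 0xCB8D.
Top bit is set, so as a signed 16-bit value this is 0xCB8D − 2^16 = -13427.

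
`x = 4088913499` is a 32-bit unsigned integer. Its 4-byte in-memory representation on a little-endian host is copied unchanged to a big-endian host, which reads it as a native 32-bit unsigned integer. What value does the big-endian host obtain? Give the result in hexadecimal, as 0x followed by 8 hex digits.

0x5BDEB7F3

4088913499 in 32-bit hexadecimal is 0xF3B7DE5B.
Stored little-endian, the bytes at ascending addresses are 5B DE B7 F3.
Read back as big-endian, the last byte is least significant, giving 0x5BDEB7F3.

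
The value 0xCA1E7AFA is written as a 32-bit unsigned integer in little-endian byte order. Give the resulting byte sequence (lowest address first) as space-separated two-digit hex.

FA 7A 1E CA

Split into bytes (most-significant first): CA 1E 7A FA.
Little-endian: lowest address holds the least-significant byte.
So at ascending addresses the bytes are FA 7A 1E CA.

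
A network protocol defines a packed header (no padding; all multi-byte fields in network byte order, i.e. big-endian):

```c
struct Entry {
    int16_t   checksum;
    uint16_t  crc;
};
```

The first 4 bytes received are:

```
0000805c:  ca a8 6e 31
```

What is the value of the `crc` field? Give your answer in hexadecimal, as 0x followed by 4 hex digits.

`crc` follows `checksum` (2 bytes), so it starts at byte offset 2 and occupies 2 bytes.
Bytes at offsets 2..3: 6E 31.
In big-endian order the high byte comes first in memory.
The bytes are already most-significant first: 0x6E31.

0x6E31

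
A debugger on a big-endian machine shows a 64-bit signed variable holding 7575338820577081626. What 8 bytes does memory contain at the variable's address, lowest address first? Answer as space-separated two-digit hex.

69 21 02 85 7D B9 39 1A

7575338820577081626 in hexadecimal, padded to 64 bits, is 0x692102857DB9391A.
Split into bytes (most-significant first): 69 21 02 85 7D B9 39 1A.
Big-endian stores the most-significant byte at the lowest address.
So the memory order matches the most-significant-first order: 69 21 02 85 7D B9 39 1A.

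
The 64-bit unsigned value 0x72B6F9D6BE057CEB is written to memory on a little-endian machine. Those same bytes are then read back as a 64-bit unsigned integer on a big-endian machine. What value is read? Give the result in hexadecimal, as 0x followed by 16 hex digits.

Stored little-endian, the bytes at ascending addresses are EB 7C 05 BE D6 F9 B6 72.
Read back as big-endian, the last byte is least significant, giving 0xEB7C05BED6F9B672.

0xEB7C05BED6F9B672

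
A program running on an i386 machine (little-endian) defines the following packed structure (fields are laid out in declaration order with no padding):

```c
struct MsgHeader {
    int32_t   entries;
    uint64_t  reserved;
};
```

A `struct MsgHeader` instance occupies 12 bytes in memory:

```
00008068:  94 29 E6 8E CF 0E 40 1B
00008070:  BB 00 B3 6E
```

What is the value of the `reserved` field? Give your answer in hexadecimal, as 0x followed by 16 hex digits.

`reserved` follows `entries` (4 bytes), so it starts at byte offset 4 and occupies 8 bytes.
Bytes at offsets 4..11: CF 0E 40 1B BB 00 B3 6E.
Little-endian stores the least-significant byte at the lowest address.
Reassemble most-significant byte first: 6E B3 00 BB 1B 40 0E CF → 0x6EB300BB1B400ECF.

0x6EB300BB1B400ECF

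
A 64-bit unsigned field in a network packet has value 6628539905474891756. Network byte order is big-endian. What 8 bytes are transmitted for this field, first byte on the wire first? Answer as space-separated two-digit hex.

5B FD 4D EC AD 55 0F EC

6628539905474891756 in hexadecimal, padded to 64 bits, is 0x5BFD4DECAD550FEC.
Split into bytes (most-significant first): 5B FD 4D EC AD 55 0F EC.
In big-endian order the high byte comes first in memory.
So the memory order matches the most-significant-first order: 5B FD 4D EC AD 55 0F EC.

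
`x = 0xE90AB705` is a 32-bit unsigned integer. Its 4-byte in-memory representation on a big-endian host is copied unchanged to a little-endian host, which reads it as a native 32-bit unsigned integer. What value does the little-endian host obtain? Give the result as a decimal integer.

Stored big-endian, the bytes at ascending addresses are E9 0A B7 05.
Read back as little-endian, the first byte is least significant, giving 0x05B70AE9.
0x05B70AE9 = 95881961.

95881961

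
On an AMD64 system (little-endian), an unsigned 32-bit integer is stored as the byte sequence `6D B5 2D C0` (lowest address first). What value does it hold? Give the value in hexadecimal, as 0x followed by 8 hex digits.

Little-endian stores the least-significant byte at the lowest address.
Reassemble most-significant byte first: C0 2D B5 6D → 0xC02DB56D.

0xC02DB56D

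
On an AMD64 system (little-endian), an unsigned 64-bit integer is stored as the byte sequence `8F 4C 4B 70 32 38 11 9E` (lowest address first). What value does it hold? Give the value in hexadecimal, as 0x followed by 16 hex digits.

Little-endian stores the least-significant byte at the lowest address.
Reassemble most-significant byte first: 9E 11 38 32 70 4B 4C 8F → 0x9E113832704B4C8F.

0x9E113832704B4C8F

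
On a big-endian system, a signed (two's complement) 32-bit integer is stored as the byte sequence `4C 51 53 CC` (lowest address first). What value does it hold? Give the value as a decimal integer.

1280398284

Big-endian stores the most-significant byte at the lowest address.
The bytes are already most-significant first: 0x4C5153CC.
0x4C5153CC = 1280398284.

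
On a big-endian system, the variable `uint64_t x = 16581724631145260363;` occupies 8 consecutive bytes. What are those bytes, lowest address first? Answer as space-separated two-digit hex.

16581724631145260363 in hexadecimal, padded to 64 bits, is 0xE61E1EB2C2C2254B.
Split into bytes (most-significant first): E6 1E 1E B2 C2 C2 25 4B.
Big-endian: lowest address holds the most-significant byte.
So the memory order matches the most-significant-first order: E6 1E 1E B2 C2 C2 25 4B.

E6 1E 1E B2 C2 C2 25 4B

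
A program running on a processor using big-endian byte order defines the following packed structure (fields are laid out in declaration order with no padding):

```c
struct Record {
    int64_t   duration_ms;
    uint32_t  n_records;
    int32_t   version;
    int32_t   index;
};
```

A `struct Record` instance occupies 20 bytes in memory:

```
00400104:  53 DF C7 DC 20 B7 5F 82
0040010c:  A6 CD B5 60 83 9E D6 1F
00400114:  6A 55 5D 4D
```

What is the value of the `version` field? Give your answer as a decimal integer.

-2086742497

`version` follows `duration_ms` (8 B), `n_records` (4 B), so it starts at offset 8 + 4 = 12 and occupies 4 bytes.
Bytes at offsets 12..15: 83 9E D6 1F.
In big-endian order the high byte comes first in memory.
The bytes are already most-significant first: 0x839ED61F.
Top bit is set, so as a signed 32-bit value this is 0x839ED61F − 2^32 = -2086742497.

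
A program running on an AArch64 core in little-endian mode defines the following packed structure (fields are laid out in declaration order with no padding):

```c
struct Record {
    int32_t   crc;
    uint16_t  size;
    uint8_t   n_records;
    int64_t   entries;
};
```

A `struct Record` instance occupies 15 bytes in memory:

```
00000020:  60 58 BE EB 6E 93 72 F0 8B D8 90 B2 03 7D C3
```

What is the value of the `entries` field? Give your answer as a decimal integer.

-4360324798755599376

`entries` follows `crc` (4 B), `size` (2 B), `n_records` (1 B), so it starts at offset 4 + 2 + 1 = 7 and occupies 8 bytes.
Bytes at offsets 7..14: F0 8B D8 90 B2 03 7D C3.
Little-endian stores the least-significant byte at the lowest address.
Reassemble most-significant byte first: C3 7D 03 B2 90 D8 8B F0 → 0xC37D03B290D88BF0.
Top bit is set, so as a signed 64-bit value this is 0xC37D03B290D88BF0 − 2^64 = -4360324798755599376.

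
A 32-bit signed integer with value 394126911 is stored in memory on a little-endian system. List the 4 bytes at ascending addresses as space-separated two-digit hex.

3F E6 7D 17

394126911 in hexadecimal, padded to 32 bits, is 0x177DE63F.
Split into bytes (most-significant first): 17 7D E6 3F.
Little-endian: lowest address holds the least-significant byte.
So at ascending addresses the bytes are 3F E6 7D 17.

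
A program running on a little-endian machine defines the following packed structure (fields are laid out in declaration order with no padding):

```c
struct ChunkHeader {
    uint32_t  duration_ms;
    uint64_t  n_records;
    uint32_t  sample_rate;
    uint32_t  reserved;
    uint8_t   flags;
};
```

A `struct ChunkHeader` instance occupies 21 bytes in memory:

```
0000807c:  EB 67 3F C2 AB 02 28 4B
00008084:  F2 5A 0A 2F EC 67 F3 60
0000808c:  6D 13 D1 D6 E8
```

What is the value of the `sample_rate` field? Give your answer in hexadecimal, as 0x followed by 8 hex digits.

0x60F367EC

`sample_rate` follows `duration_ms` (4 B), `n_records` (8 B), so it starts at offset 4 + 8 = 12 and occupies 4 bytes.
Bytes at offsets 12..15: EC 67 F3 60.
Little-endian stores the least-significant byte at the lowest address.
Reassemble most-significant byte first: 60 F3 67 EC → 0x60F367EC.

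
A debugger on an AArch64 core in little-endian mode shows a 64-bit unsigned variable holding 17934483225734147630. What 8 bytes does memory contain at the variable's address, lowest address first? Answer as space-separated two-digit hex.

17934483225734147630 in hexadecimal, padded to 64 bits, is 0xF8E415790C15EE2E.
Split into bytes (most-significant first): F8 E4 15 79 0C 15 EE 2E.
Little-endian: lowest address holds the least-significant byte.
So at ascending addresses the bytes are 2E EE 15 0C 79 15 E4 F8.

2E EE 15 0C 79 15 E4 F8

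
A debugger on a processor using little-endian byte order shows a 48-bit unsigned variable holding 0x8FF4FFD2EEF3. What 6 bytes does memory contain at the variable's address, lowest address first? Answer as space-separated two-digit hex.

Split into bytes (most-significant first): 8F F4 FF D2 EE F3.
Little-endian stores the least-significant byte at the lowest address.
So at ascending addresses the bytes are F3 EE D2 FF F4 8F.

F3 EE D2 FF F4 8F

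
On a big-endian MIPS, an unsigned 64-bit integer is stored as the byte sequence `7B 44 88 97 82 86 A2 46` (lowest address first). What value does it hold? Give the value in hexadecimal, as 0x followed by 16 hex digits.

0x7B4488978286A246

In big-endian order the high byte comes first in memory.
The bytes are already most-significant first: 0x7B4488978286A246.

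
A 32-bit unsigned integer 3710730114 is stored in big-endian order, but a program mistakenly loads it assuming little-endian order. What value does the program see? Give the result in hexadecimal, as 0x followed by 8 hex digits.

0x823F2DDD

3710730114 in 32-bit hexadecimal is 0xDD2D3F82.
Stored big-endian, the bytes at ascending addresses are DD 2D 3F 82.
Read back as little-endian, the first byte is least significant, giving 0x823F2DDD.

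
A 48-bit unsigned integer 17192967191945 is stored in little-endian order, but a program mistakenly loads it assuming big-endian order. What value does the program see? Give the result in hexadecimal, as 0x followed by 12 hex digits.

17192967191945 in 48-bit hexadecimal is 0x0FA30CB3BD89.
Stored little-endian, the bytes at ascending addresses are 89 BD B3 0C A3 0F.
Read back as big-endian, the last byte is least significant, giving 0x89BDB30CA30F.

0x89BDB30CA30F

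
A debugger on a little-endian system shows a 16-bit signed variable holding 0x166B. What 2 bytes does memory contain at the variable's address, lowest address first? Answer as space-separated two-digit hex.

6B 16

Split into bytes (most-significant first): 16 6B.
Little-endian: lowest address holds the least-significant byte.
So at ascending addresses the bytes are 6B 16.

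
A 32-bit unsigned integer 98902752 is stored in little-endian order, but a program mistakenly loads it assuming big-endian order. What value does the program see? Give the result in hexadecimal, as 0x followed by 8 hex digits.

98902752 in 32-bit hexadecimal is 0x05E522E0.
Stored little-endian, the bytes at ascending addresses are E0 22 E5 05.
Read back as big-endian, the last byte is least significant, giving 0xE022E505.

0xE022E505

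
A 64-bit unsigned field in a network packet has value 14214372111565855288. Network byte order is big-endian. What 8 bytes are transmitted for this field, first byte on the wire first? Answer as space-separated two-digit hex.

C5 43 98 1F DF 1A 1A 38

14214372111565855288 in hexadecimal, padded to 64 bits, is 0xC543981FDF1A1A38.
Split into bytes (most-significant first): C5 43 98 1F DF 1A 1A 38.
Big-endian: lowest address holds the most-significant byte.
So the memory order matches the most-significant-first order: C5 43 98 1F DF 1A 1A 38.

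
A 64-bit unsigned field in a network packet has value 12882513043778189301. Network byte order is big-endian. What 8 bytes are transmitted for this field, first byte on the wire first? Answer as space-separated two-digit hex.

12882513043778189301 in hexadecimal, padded to 64 bits, is 0xB2C7E15BDCBC37F5.
Split into bytes (most-significant first): B2 C7 E1 5B DC BC 37 F5.
Big-endian: lowest address holds the most-significant byte.
So the memory order matches the most-significant-first order: B2 C7 E1 5B DC BC 37 F5.

B2 C7 E1 5B DC BC 37 F5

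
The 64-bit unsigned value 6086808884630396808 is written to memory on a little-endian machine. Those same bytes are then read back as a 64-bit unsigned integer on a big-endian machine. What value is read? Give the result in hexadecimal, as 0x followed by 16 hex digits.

0x881F16686EB07854

6086808884630396808 in 64-bit hexadecimal is 0x5478B06E68161F88.
Stored little-endian, the bytes at ascending addresses are 88 1F 16 68 6E B0 78 54.
Read back as big-endian, the last byte is least significant, giving 0x881F16686EB07854.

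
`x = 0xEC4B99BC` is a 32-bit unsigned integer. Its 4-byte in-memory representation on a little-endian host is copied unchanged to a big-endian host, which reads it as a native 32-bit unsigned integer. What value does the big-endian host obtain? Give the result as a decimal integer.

3164163052

Stored little-endian, the bytes at ascending addresses are BC 99 4B EC.
Read back as big-endian, the last byte is least significant, giving 0xBC994BEC.
0xBC994BEC = 3164163052.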